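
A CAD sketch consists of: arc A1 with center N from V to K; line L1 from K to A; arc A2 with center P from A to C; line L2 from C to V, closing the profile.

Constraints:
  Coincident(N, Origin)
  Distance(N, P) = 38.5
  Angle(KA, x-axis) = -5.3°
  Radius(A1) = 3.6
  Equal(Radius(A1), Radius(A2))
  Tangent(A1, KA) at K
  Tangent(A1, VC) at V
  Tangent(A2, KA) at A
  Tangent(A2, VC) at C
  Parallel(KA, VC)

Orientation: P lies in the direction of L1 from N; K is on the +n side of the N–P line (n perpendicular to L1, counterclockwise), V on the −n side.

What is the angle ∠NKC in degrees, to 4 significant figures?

79.41°

The slot axis is L1's direction at -5.3°, so u = (cos -5.3°, sin -5.3°) = (0.9957, -0.09237) and n = (−sin -5.3°, cos -5.3°) = (0.09237, 0.9957). N is at the origin and P lies 38.5 along u from N, so P = 38.5·u = (38.34, -3.556). Tangency of A1 to both parallel lines with radius 3.6 puts K and V at N ± 3.6·n: K = (0.3325, 3.585), V = (-0.3325, -3.585). Equal radii place A and C the same way about P: A = P + 3.6·n = (38.67, 0.02834), C = P − 3.6·n = (38.00, -7.141). Then cos ∠NKC = KN·KC / (|KN||KC|), giving 79.41°.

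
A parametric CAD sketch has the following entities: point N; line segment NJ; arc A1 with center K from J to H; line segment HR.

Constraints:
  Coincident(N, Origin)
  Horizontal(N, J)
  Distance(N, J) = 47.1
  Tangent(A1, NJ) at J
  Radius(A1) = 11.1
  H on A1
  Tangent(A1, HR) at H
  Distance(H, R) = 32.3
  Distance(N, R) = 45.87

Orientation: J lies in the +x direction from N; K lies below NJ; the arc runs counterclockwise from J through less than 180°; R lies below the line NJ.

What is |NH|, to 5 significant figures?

37.374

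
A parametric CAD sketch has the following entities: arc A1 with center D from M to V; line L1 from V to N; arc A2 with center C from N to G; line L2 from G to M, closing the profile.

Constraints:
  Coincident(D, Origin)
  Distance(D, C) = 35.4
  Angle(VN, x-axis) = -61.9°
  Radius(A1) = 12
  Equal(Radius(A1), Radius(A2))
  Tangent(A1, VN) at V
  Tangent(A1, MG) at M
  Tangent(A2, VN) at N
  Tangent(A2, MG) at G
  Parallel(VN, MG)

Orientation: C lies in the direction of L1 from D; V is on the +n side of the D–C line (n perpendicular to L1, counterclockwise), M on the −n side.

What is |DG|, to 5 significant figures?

37.379

The slot axis is L1's direction at -61.9°, so u = (cos -61.9°, sin -61.9°) = (0.47101, -0.88213) and n = (−sin -61.9°, cos -61.9°) = (0.88213, 0.47101). D is at the origin and C lies 35.4 along u from D, so C = 35.4·u = (16.674, -31.227). Tangency of A1 to both parallel lines with radius 12.0 puts V and M at D ± 12.0·n: V = (10.586, 5.6521), M = (-10.586, -5.6521). Equal radii place N and G the same way about C: N = C + 12.0·n = (27.259, -25.575), G = C − 12.0·n = (6.0883, -36.879). Then |DG| = |G − D| = 37.379.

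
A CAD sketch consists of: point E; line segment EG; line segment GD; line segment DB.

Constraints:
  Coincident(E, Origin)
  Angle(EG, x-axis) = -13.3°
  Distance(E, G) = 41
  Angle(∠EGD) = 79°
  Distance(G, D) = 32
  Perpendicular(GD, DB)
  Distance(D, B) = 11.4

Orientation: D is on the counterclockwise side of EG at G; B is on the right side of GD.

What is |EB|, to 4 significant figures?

57.03

E is at the origin; EG runs at -13.3° with length 41.0, so G = 41.0·(cos -13.3°, sin -13.3°) = (39.90, -9.432). ∠EGD = 79.0°, so GD runs at -13.3° + (180° − 79.0°) = 87.70° from the x-axis; with |GD| = 32.0, D = G + 32.0·(cos 87.70°, sin 87.70°) = (41.18, 22.54). GD is perpendicular to DB; with |DB| = 11.4 on the right of GD, B = D + 11.4·(0.9992, -0.04013) = (52.58, 22.08). Then |EB| = |B − E| = 57.03.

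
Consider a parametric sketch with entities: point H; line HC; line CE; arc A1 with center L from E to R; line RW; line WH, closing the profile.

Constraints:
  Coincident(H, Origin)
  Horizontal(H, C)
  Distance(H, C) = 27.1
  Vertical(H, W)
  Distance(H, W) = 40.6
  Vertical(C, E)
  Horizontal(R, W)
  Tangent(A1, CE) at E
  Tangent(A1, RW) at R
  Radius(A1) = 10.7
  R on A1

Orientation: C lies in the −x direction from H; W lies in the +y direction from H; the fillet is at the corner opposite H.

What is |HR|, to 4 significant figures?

43.79

H is at the origin; H and C share the same y with |HC| = 27.1 and C on the −x side, so C = (-27.10, 0.000). HW is vertical with |HW| = 40.6 and W on the +y side, so W = (0.000, 40.60). The virtual corner opposite H is at (-27.10, 40.60). Tangency of A1 to CE means the radius LE is perpendicular to CE and since A1 is tangent to RW there, LR ⟂ RW, with radius 10.7, so the center L sits 10.7 in from both sides at L = (-16.40, 29.90). That places the tangent points at E = (-27.10, 29.90) on CE and R = (-16.40, 40.60) on RW. Then |HR| = |R − H| = 43.79.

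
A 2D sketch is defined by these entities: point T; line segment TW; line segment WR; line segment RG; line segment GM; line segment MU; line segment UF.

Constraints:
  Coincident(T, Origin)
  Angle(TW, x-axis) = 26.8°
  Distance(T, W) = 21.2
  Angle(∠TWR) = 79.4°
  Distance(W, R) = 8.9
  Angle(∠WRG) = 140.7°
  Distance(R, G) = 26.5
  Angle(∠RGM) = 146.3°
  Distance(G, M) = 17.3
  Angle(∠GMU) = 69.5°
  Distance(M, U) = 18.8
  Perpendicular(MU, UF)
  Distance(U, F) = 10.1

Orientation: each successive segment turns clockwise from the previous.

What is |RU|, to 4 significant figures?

32.89

T is at the origin; TW runs at 26.8° with length 21.2, so W = (18.92, 9.559). ∠TWR = 79.4° gives WR at -73.80° from the x-axis; with |WR| = 8.9, R = (21.41, 1.012). ∠WRG = 140.7° gives RG at -113.1° from the x-axis; with |RG| = 26.5, G = (11.01, -23.36). ∠RGM = 146.3° gives GM at -146.8° from the x-axis; with |GM| = 17.3, M = (-3.467, -32.84). ∠GMU = 69.5° gives MU at 102.7° from the x-axis; with |MU| = 18.8, U = (-7.600, -14.50). Then |RU| = |U − R| = 32.89.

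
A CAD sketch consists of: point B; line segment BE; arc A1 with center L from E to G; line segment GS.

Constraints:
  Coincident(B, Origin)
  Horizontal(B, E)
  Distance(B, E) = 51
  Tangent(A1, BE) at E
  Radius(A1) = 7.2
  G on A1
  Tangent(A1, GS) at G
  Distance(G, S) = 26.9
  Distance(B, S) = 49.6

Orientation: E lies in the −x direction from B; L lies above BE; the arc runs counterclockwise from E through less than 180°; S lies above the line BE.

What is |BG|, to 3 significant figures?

44.3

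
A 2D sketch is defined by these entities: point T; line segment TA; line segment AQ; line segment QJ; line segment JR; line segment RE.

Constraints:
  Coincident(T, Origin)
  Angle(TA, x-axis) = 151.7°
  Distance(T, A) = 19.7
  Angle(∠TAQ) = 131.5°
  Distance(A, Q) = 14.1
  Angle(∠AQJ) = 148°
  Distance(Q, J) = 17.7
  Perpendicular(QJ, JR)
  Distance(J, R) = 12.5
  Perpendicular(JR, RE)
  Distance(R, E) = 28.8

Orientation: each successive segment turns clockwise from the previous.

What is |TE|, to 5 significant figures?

14.976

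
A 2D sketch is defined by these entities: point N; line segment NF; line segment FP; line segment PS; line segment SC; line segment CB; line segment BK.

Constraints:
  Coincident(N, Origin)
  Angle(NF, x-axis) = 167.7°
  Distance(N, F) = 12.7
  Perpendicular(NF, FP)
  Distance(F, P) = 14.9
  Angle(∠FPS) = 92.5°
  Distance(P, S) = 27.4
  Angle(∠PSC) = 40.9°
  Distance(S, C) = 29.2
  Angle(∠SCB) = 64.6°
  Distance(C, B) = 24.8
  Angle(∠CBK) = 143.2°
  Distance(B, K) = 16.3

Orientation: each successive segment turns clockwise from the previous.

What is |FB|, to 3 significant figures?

19.7

N is at the origin; NF runs at 167.7° with length 12.7, so F = (-12.4, 2.71). The perpendicularity gives FP at right angles to NF, so FP runs at 77.7°; with |FP| = 14.9, P = (-9.23, 17.3). ∠FPS = 92.5° gives PS at -9.80° from the x-axis; with |PS| = 27.4, S = (17.8, 12.6). ∠PSC = 40.9° gives SC at -149° from the x-axis; with |SC| = 29.2, C = (-7.24, -2.48). ∠SCB = 64.6° gives CB at 95.7° from the x-axis; with |CB| = 24.8, B = (-9.70, 22.2). Then |FB| = |B − F| = 19.7.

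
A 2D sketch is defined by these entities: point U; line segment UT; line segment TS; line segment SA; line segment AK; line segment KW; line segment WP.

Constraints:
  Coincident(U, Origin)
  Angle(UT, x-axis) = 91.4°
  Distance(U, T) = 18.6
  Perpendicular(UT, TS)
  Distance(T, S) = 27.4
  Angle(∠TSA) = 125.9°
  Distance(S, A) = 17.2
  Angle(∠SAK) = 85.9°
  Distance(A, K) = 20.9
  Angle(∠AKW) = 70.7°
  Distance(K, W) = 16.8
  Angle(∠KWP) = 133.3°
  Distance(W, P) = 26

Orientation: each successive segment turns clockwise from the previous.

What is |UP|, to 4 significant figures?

44.03

U is at the origin; UT runs at 91.4° with length 18.6, so T = (-0.4544, 18.59). UT is perpendicular to TS, so TS runs at 1.400°; with |TS| = 27.4, S = (26.94, 19.26). ∠TSA = 125.9° gives SA at -52.70° from the x-axis; with |SA| = 17.2, A = (37.36, 5.582). ∠SAK = 85.9° gives AK at -146.8° from the x-axis; with |AK| = 20.9, K = (19.87, -5.862). ∠AKW = 70.7° gives KW at 103.9° from the x-axis; with |KW| = 16.8, W = (15.84, 10.45). ∠KWP = 133.3° gives WP at 57.20° from the x-axis; with |WP| = 26.0, P = (29.92, 32.30). Then |UP| = |P − U| = 44.03.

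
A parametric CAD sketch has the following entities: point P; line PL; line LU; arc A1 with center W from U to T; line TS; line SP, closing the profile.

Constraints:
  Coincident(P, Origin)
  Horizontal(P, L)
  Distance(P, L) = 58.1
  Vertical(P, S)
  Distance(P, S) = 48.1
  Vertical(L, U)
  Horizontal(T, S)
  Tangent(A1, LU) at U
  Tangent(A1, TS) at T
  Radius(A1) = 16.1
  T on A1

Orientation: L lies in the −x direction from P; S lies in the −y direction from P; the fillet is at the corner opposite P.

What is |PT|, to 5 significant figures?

63.856

The virtual corner opposite P is at (-58.100, -48.100). The tangent condition forces WU to be normal to LU and the tangent condition forces WT to be normal to TS, with radius 16.1, so the center W sits 16.1 in from both sides at W = (-42.000, -32.000). That places the tangent points at U = (-58.100, -32.000) on LU and T = (-42.000, -48.100) on TS. Then |PT| = |T − P| = 63.856.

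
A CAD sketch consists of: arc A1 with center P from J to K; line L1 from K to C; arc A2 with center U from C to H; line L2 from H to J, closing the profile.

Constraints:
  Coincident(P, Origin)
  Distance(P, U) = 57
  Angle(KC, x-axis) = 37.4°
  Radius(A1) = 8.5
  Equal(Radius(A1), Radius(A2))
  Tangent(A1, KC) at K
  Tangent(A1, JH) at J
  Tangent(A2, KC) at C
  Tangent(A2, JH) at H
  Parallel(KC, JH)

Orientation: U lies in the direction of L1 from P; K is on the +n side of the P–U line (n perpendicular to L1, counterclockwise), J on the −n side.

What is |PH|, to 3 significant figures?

57.6

Tangency of A1 to both parallel lines with radius 8.5 puts K and J at P ± 8.5·n: K = (-5.16, 6.75), J = (5.16, -6.75). Equal radii place C and H the same way about U: C = U + 8.5·n = (40.1, 41.4), H = U − 8.5·n = (50.4, 27.9). Then |PH| = |H − P| = 57.6.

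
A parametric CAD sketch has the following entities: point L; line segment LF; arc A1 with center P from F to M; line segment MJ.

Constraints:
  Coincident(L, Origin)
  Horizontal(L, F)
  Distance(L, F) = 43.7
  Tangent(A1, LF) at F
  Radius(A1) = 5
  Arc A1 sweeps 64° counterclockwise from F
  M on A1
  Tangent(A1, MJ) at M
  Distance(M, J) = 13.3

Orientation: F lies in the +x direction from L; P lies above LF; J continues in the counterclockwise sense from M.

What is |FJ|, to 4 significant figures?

18.01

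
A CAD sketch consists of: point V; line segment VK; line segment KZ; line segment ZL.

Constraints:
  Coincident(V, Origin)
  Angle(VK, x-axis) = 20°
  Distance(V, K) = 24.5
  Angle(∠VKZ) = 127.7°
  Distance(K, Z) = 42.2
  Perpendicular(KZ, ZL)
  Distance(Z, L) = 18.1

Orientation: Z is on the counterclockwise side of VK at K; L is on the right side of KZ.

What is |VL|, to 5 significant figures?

68.374

∠VKZ = 127.7°, so KZ runs at 20.0° + (180° − 127.7°) = 72.300° from the x-axis; with |KZ| = 42.2, Z = K + 42.2·(cos 72.300°, sin 72.300°) = (35.853, 48.582). KZ is perpendicular to ZL; with |ZL| = 18.1 on the right of KZ, L = Z + 18.1·(0.95266, -0.30403) = (53.096, 43.079). Then |VL| = |L − V| = 68.374.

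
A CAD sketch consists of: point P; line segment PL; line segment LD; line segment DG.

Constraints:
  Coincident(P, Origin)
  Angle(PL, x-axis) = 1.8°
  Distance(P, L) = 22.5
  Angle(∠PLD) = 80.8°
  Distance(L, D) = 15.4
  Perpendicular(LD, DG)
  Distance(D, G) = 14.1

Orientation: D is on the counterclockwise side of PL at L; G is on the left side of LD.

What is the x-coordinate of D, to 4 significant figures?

19.55

P is at the origin; PL runs at 1.8° with length 22.5, so L = 22.5·(cos 1.8°, sin 1.8°) = (22.49, 0.7067). ∠PLD = 80.8°, so LD runs at 1.8° + (180° − 80.8°) = 101.0° from the x-axis; with |LD| = 15.4, D = L + 15.4·(cos 101.0°, sin 101.0°) = (19.55, 15.82). So D.x = 19.55.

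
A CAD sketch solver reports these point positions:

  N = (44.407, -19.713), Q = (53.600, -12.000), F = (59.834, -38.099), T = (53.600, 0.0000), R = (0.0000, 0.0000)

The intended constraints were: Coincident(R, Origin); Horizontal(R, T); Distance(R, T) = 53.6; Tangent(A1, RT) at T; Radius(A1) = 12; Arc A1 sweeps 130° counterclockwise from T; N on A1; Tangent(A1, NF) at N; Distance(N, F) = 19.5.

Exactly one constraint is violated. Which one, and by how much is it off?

Distance(N, F) = 19.5 — off by 4.50.

R = (0.00, 0.00) ✓; R.y = 0.00, T.y = 0.00 ✓; |RT| = 53.60 ✓; ∠(QT, TR) = 90.00° ✓; |QT| = 12.00 ✓; bearing(Q→N) − bearing(Q→T) = 130.0° ✓; |QN| = 12.00 ✓; ∠(QN, NF) = 90.00° ✓; |NF| = 24.00 ✗.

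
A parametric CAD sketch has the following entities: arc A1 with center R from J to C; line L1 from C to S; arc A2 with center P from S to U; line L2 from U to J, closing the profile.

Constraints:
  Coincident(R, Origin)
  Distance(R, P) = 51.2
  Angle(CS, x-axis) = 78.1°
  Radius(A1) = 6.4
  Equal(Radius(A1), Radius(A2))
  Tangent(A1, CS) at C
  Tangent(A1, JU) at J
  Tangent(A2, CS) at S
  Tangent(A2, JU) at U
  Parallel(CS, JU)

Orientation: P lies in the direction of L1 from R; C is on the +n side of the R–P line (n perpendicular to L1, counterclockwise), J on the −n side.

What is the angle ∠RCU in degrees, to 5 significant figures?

75.964°

The slot axis is L1's direction at 78.1°, so u = (cos 78.1°, sin 78.1°) = (0.20620, 0.97851) and n = (−sin 78.1°, cos 78.1°) = (-0.97851, 0.20620). R is at the origin and P lies 51.2 along u from R, so P = 51.2·u = (10.558, 50.100). Tangency of A1 to both parallel lines with radius 6.4 puts C and J at R ± 6.4·n: C = (-6.2625, 1.3197), J = (6.2625, -1.3197). Equal radii place S and U the same way about P: S = P + 6.4·n = (4.2952, 51.419), U = P − 6.4·n = (16.820, 48.780). Then cos ∠RCU = CR·CU / (|CR||CU|), giving 75.964°.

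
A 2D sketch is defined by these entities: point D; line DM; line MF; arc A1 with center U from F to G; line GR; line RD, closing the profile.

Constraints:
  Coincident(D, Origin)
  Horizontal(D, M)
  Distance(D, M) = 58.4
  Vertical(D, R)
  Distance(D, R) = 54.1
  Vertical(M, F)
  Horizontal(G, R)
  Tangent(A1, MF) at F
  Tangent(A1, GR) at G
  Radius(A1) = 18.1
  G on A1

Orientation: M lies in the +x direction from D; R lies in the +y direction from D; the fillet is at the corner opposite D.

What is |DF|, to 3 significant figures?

68.6

D is at the origin; D and M share the same y with |DM| = 58.4 and M on the +x side, so M = (58.4, 0.00). D and R share the same x with |DR| = 54.1 and R on the +y side, so R = (0.00, 54.1). The virtual corner opposite D is at (58.4, 54.1). A1 meets MF tangentially, so UF is at right angles to MF and since A1 is tangent to GR there, UG ⟂ GR, with radius 18.1, so the center U sits 18.1 in from both sides at U = (40.3, 36.0). That places the tangent points at F = (58.4, 36.0) on MF and G = (40.3, 54.1) on GR. Then |DF| = |F − D| = 68.6.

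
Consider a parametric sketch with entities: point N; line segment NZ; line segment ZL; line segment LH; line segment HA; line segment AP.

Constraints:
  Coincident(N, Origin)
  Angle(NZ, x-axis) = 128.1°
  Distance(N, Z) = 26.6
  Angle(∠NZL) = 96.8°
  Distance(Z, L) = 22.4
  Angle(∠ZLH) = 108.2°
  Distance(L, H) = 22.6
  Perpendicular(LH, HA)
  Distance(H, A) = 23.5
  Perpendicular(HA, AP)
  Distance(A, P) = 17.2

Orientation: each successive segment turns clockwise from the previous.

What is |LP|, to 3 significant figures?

24.1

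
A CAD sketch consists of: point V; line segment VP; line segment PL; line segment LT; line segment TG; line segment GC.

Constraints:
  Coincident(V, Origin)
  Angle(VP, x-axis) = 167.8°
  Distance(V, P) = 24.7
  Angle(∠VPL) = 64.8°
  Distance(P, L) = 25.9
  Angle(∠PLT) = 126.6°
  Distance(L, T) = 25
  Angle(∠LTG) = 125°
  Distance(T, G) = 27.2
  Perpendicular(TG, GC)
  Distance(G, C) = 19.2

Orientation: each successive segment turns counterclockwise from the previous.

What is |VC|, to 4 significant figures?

17.81

V is at the origin; VP runs at 167.8° with length 24.7, so P = (-24.14, 5.220). ∠VPL = 64.8° gives PL at -77.00° from the x-axis; with |PL| = 25.9, L = (-18.32, -20.02). ∠PLT = 126.6° gives LT at -23.60° from the x-axis; with |LT| = 25.0, T = (4.593, -30.03). ∠LTG = 125.0° gives TG at 31.40° from the x-axis; with |TG| = 27.2, G = (27.81, -15.85). TG ⟂ GC, so GC runs at 121.4°; with |GC| = 19.2, C = (17.81, 0.5344). Then |VC| = |C − V| = 17.81.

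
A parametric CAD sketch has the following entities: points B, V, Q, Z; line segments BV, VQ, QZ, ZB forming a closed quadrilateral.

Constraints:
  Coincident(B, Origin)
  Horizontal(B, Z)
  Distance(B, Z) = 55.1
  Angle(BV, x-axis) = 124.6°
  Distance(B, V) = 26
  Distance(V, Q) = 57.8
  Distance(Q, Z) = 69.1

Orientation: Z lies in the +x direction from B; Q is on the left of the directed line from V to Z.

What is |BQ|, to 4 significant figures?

67.69

Checks: |VQ| = 57.80 ✓; |QZ| = 69.10 ✓.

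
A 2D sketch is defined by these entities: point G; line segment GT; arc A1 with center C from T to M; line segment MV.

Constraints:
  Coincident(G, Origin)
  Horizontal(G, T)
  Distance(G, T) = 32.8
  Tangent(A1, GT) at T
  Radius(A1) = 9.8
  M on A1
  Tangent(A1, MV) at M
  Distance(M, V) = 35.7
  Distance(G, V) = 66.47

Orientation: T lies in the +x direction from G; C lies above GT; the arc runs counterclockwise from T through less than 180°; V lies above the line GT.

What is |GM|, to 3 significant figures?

42.8

G is at the origin; GT is horizontal with |GT| = 32.8 and T on the +x side, so T = (32.8, 0.00). The tangent condition forces CT to be normal to GT, so C = T + (0, 9.8) = (32.8, 9.80). Since CM ⟂ MV (tangency), |CV| = √(9.8² + 35.7²) = 37.0 regardless of where M sits on A1. So V lies on both circle(G, 66.47) and circle(C, 37.0); the above-GT intersection is V = (51.9, 41.5). M is the foot of the tangent from V: M = (42.2, 7.14).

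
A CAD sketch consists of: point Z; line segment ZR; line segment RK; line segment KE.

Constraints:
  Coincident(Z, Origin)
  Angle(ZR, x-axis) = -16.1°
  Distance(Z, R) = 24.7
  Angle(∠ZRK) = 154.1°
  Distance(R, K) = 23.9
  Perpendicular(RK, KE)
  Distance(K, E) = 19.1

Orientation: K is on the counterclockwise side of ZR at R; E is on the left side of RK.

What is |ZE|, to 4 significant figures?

46.86

∠ZRK = 154.1°, so RK runs at -16.1° + (180° − 154.1°) = 9.800° from the x-axis; with |RK| = 23.9, K = R + 23.9·(cos 9.800°, sin 9.800°) = (47.28, -2.782). RK is perpendicular to KE; with |KE| = 19.1 on the left of RK, E = K + 19.1·(-0.1702, 0.9854) = (44.03, 16.04). Then |ZE| = |E − Z| = 46.86.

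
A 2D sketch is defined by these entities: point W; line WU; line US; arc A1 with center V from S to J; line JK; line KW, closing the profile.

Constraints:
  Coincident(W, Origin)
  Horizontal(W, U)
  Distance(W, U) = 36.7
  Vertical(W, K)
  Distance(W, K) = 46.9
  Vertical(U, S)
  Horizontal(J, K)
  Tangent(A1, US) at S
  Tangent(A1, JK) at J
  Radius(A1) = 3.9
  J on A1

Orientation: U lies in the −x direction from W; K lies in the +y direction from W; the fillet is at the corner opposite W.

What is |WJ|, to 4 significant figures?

57.23

W is at the origin; WU is horizontal with |WU| = 36.7 and U on the −x side, so U = (-36.70, 0.000). WK is vertical with |WK| = 46.9 and K on the +y side, so K = (0.000, 46.90). The virtual corner opposite W is at (-36.70, 46.90). Since A1 is tangent to US there, VS ⟂ US and A1 meets JK tangentially, so VJ is at right angles to JK, with radius 3.9, so the center V sits 3.9 in from both sides at V = (-32.80, 43.00). That places the tangent points at S = (-36.70, 43.00) on US and J = (-32.80, 46.90) on JK. Then |WJ| = |J − W| = 57.23.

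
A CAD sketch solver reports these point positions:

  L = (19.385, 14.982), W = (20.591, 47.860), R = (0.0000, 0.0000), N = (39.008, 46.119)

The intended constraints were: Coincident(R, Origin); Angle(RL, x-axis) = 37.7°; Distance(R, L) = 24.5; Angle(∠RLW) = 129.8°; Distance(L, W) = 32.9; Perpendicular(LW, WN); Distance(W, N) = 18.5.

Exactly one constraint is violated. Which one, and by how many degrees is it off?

Perpendicular(LW, WN) — off by 3.30°.

R = (0.00, 0.00) ✓; RL at 37.70° ✓; |RL| = 24.50 ✓; ∠RLW = 129.8° ✓; |LW| = 32.90 ✓; ∠(LW, WN) = 93.30° ✗; |WN| = 18.50 ✓.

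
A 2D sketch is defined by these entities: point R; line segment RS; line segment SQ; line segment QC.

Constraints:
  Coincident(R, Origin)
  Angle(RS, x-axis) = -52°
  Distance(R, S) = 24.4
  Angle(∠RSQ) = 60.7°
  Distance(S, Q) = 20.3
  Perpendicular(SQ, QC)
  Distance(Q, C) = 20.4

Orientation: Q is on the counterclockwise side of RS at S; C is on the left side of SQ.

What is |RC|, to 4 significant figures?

8.405

∠RSQ = 60.7°, so SQ runs at -52.0° + (180° − 60.7°) = 67.30° from the x-axis; with |SQ| = 20.3, Q = S + 20.3·(cos 67.30°, sin 67.30°) = (22.86, -0.4999). SQ is perpendicular to QC; with |QC| = 20.4 on the left of SQ, C = Q + 20.4·(-0.9225, 0.3859) = (4.036, 7.373). Then |RC| = |C − R| = 8.405.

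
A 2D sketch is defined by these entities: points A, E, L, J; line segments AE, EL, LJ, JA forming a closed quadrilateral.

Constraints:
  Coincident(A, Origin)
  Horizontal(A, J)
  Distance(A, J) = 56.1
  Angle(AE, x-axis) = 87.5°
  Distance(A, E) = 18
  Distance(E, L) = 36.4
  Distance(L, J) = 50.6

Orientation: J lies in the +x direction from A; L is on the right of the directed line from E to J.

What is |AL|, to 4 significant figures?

19.57

Checks: |EL| = 36.40 ✓; |LJ| = 50.60 ✓.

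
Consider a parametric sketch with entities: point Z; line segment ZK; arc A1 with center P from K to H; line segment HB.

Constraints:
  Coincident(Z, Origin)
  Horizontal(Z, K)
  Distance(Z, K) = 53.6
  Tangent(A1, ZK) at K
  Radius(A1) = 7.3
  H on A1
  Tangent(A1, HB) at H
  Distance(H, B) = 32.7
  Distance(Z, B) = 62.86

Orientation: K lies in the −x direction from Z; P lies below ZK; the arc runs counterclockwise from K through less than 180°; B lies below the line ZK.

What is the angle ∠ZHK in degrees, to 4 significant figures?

46.52°

Z is at the origin; ZK is horizontal with |ZK| = 53.6 and K on the −x side, so K = (-53.60, 0.000). A1 meets ZK tangentially, so PK is at right angles to ZK, so P = K + (0, -7.3) = (-53.60, -7.300). Since PH ⟂ HB (tangency), |PB| = √(7.3² + 32.7²) = 33.50 regardless of where H sits on A1. So B lies on both circle(Z, 62.86) and circle(P, 33.50); the below-ZK intersection is B = (-48.19, -40.36). H is the foot of the tangent from B: H = (-60.37, -10.02).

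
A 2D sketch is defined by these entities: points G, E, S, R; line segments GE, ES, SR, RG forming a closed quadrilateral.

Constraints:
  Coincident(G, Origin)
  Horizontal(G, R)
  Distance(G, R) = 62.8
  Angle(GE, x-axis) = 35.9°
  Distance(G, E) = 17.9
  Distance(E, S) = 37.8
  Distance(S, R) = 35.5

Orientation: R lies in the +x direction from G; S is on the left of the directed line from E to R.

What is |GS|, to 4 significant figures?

55.69

G is at the origin; GR is horizontal with |GR| = 62.8 and R in +x, so R = (62.8, 0). GE runs at 35.9° with |GE| = 17.9, so E = (14.50, 10.50). S is determined by |ES| = 37.8 and |SR| = 35.5 together: it lies at the intersection of circle(E, 37.8) and circle(R, 35.5). With |ER| = 49.43, the foot of the radical line on ER is 26.42 from E and the perpendicular offset is √(37.8² − 26.42²) = 27.03. Taking the left-of-ER solution: S = (46.06, 31.30).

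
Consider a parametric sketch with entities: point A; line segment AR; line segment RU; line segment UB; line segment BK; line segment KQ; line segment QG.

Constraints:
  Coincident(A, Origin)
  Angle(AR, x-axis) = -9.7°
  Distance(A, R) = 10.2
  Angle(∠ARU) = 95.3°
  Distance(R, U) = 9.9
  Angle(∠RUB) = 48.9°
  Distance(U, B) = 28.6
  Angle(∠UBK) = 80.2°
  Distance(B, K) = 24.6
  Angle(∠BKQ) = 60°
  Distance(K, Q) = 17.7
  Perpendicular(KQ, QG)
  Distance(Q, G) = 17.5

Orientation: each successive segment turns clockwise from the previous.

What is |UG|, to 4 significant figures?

22.02

A is at the origin; AR runs at -9.7° with length 10.2, so R = (10.05, -1.719). ∠ARU = 95.3° gives RU at -94.40° from the x-axis; with |RU| = 9.9, U = (9.295, -11.59). ∠RUB = 48.9° gives UB at 134.5° from the x-axis; with |UB| = 28.6, B = (-10.75, 8.810). ∠UBK = 80.2° gives BK at 34.70° from the x-axis; with |BK| = 24.6, K = (9.473, 22.81). ∠BKQ = 60.0° gives KQ at -85.30° from the x-axis; with |KQ| = 17.7, Q = (10.92, 5.173). KQ ⟂ QG, so QG runs at -175.3°; with |QG| = 17.5, G = (-6.517, 3.739). Then |UG| = |G − U| = 22.02.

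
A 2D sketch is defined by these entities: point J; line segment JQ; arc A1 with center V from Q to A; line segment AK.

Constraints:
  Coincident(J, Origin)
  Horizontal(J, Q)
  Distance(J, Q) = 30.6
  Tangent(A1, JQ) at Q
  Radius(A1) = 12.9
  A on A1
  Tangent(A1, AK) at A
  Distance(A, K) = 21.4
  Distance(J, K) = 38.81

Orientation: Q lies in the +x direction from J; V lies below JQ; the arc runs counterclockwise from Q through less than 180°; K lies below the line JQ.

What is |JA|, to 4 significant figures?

21.98

Checks: ∠(VQ, QJ) = 90.00° ✓; |VQ| = 12.90 ✓; |VA| = 12.90 ✓; ∠(VA, AK) = 90.00° ✓; |AK| = 21.40 ✓; |JK| = 38.81 ✓.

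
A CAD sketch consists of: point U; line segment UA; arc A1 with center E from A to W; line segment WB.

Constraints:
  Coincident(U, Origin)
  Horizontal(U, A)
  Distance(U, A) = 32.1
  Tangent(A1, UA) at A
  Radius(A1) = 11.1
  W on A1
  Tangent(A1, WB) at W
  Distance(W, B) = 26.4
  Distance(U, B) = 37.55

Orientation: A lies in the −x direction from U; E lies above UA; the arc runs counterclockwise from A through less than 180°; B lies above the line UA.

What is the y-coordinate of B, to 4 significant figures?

34.29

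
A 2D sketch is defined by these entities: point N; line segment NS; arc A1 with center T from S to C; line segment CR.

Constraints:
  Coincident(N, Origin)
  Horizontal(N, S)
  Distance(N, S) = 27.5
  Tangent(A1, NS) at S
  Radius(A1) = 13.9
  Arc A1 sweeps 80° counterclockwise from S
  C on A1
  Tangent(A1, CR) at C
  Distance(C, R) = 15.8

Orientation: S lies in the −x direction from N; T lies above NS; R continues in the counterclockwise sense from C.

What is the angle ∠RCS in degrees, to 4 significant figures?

140.0°

N is at the origin; N and S share the same y with |NS| = 27.5 and S on the −x side, so S = (-27.50, 0.000). Tangency of A1 to NS means the radius TS is perpendicular to NS, so T = S + (0, 13.9) = (-27.50, 13.90). On A1, S sits at bearing -90° from T; an 80° counterclockwise sweep puts C at bearing -10°, so C = T + 13.9·(cos -10°, sin -10°) = (-13.81, 11.49). The tangent condition forces TC to be normal to CR, so CR runs along (−sin -10°, cos -10°); with |CR| = 15.8, R = (-11.07, 27.05). Then cos ∠RCS = CR·CS / (|CR||CS|), giving 140.0°.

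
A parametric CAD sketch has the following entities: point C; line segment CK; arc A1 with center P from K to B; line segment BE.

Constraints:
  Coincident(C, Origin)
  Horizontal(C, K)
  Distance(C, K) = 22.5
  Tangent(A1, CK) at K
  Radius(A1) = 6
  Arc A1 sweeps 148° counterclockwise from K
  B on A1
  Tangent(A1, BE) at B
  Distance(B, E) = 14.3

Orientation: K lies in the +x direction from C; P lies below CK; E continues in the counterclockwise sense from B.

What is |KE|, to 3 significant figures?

20.7

On A1, K sits at bearing 90° from P; a 148° counterclockwise sweep puts B at bearing 238°, so B = P + 6.0·(cos 238°, sin 238°) = (19.3, -11.1). Since A1 is tangent to BE there, PB ⟂ BE, so BE runs along (−sin 238°, cos 238°); with |BE| = 14.3, E = (31.4, -18.7). Then |KE| = |E − K| = 20.7.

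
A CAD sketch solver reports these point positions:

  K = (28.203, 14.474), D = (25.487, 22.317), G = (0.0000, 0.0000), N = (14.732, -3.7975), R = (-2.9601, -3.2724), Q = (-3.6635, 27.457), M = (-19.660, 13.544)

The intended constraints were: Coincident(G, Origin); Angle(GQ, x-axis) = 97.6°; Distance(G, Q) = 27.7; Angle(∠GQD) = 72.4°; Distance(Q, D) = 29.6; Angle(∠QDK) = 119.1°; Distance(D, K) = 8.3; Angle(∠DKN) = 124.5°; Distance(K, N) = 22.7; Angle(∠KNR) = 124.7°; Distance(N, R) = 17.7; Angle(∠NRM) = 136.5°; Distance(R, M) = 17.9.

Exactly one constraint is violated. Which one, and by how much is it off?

Distance(R, M) = 17.9 — off by 5.80.

G = (0.00, 0.00) ✓; GQ at 97.60° ✓; |GQ| = 27.70 ✓; ∠GQD = 72.40° ✓; |QD| = 29.60 ✓; ∠QDK = 119.1° ✓; |DK| = 8.300 ✓; ∠DKN = 124.5° ✓; |KN| = 22.70 ✓; ∠KNR = 124.7° ✓; |NR| = 17.70 ✓; ∠NRM = 136.5° ✓; |RM| = 23.70 ✗.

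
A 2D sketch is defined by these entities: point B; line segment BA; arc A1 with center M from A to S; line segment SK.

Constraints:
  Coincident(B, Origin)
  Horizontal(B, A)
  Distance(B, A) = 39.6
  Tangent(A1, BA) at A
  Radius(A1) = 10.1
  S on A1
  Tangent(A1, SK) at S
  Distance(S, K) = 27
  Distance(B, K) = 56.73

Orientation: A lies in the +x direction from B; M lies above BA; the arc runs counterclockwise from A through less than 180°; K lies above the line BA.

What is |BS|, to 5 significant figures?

50.958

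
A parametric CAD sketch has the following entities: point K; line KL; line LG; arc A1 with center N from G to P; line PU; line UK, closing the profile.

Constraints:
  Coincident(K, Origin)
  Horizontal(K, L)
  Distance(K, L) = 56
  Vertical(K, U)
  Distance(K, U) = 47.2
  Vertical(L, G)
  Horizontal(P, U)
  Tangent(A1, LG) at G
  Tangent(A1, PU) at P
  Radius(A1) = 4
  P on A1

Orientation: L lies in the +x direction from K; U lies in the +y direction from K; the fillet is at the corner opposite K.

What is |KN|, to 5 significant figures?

67.604

K is at the origin; KL is horizontal with |KL| = 56.0 and L on the +x side, so L = (56.000, 0.0000). KU is vertical with |KU| = 47.2 and U on the +y side, so U = (0.0000, 47.200). The virtual corner opposite K is at (56.000, 47.200). A1 meets LG tangentially, so NG is at right angles to LG and tangency of A1 to PU means the radius NP is perpendicular to PU, with radius 4.0, so the center N sits 4.0 in from both sides at N = (52.000, 43.200). Then |KN| = |N − K| = 67.604.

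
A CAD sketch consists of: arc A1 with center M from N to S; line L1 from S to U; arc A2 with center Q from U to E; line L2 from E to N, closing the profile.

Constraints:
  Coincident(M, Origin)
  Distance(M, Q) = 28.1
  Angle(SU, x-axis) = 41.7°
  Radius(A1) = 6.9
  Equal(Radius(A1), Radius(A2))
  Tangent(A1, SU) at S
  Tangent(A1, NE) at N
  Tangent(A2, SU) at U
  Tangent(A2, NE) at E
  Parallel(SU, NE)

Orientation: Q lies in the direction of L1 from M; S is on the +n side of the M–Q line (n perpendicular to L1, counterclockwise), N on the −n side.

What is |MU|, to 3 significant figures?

28.9

The slot axis is L1's direction at 41.7°, so u = (cos 41.7°, sin 41.7°) = (0.747, 0.665) and n = (−sin 41.7°, cos 41.7°) = (-0.665, 0.747). M is at the origin and Q lies 28.1 along u from M, so Q = 28.1·u = (21.0, 18.7). Tangency of A1 to both parallel lines with radius 6.9 puts S and N at M ± 6.9·n: S = (-4.59, 5.15), N = (4.59, -5.15). Equal radii place U and E the same way about Q: U = Q + 6.9·n = (16.4, 23.8), E = Q − 6.9·n = (25.6, 13.5). Then |MU| = |U − M| = 28.9.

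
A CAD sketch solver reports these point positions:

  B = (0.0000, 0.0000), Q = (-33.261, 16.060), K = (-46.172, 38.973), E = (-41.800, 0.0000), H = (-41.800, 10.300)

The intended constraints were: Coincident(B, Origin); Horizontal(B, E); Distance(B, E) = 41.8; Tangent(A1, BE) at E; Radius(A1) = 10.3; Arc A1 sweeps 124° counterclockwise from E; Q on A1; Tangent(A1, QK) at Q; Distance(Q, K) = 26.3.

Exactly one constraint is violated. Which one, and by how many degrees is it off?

Tangent(A1, QK) at Q — off by 4.60°.

B = (0.00, 0.00) ✓; B.y = 0.00, E.y = 0.00 ✓; |BE| = 41.80 ✓; ∠(HE, EB) = 90.00° ✓; |HE| = 10.30 ✓; bearing(H→Q) − bearing(H→E) = 124.0° ✓; |HQ| = 10.30 ✓; ∠(HQ, QK) = 94.60° ✗; |QK| = 26.30 ✓.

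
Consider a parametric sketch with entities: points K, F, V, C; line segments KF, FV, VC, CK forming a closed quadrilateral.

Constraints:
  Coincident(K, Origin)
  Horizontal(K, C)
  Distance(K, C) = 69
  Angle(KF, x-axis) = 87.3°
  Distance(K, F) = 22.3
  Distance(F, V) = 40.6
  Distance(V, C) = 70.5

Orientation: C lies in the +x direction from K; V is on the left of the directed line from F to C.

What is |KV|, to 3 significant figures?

60.5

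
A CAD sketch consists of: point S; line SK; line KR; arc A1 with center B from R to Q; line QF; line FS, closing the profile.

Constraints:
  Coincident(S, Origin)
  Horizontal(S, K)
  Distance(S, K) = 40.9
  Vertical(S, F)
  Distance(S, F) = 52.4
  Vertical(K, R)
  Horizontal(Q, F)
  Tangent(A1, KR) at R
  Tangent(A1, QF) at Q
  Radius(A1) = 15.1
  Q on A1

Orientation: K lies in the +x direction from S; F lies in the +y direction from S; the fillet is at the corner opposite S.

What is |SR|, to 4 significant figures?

55.35

S is at the origin; S and K share the same y with |SK| = 40.9 and K on the +x side, so K = (40.90, 0.000). S and F share the same x with |SF| = 52.4 and F on the +y side, so F = (0.000, 52.40). The virtual corner opposite S is at (40.90, 52.40). The tangent condition forces BR to be normal to KR and A1 meets QF tangentially, so BQ is at right angles to QF, with radius 15.1, so the center B sits 15.1 in from both sides at B = (25.80, 37.30). That places the tangent points at R = (40.90, 37.30) on KR and Q = (25.80, 52.40) on QF. Then |SR| = |R − S| = 55.35.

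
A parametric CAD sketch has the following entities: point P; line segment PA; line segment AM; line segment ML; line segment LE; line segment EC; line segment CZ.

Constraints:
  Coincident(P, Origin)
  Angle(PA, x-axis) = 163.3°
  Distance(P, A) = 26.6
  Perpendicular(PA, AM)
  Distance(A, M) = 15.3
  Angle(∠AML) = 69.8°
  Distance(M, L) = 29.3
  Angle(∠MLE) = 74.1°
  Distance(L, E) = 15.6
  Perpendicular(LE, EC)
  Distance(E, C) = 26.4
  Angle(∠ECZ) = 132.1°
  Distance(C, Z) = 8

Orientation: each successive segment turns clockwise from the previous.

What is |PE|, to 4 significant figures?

11.13

P is at the origin; PA runs at 163.3° with length 26.6, so A = (-25.48, 7.644). PA is perpendicular to AM, so AM runs at 73.30°; with |AM| = 15.3, M = (-21.08, 22.30). ∠AML = 69.8° gives ML at -36.90° from the x-axis; with |ML| = 29.3, L = (2.349, 4.706). ∠MLE = 74.1° gives LE at -142.8° from the x-axis; with |LE| = 15.6, E = (-10.08, -4.726). Then |PE| = |E − P| = 11.13.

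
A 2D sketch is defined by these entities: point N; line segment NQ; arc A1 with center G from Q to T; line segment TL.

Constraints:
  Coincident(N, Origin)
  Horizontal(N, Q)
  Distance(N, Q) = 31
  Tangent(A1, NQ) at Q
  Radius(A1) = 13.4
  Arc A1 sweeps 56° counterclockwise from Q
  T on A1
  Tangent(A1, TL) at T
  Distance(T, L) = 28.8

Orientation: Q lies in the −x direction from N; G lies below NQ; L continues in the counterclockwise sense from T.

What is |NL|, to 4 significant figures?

65.39

N is at the origin; NQ is horizontal with |NQ| = 31.0 and Q on the −x side, so Q = (-31.00, 0.000). The tangent condition forces GQ to be normal to NQ, so G = Q + (0, -13.4) = (-31.00, -13.40). On A1, Q sits at bearing 90° from G; a 56° counterclockwise sweep puts T at bearing 146°, so T = G + 13.4·(cos 146°, sin 146°) = (-42.11, -5.907). A1 meets TL tangentially, so GT is at right angles to TL, so TL runs along (−sin 146°, cos 146°); with |TL| = 28.8, L = (-58.21, -29.78). Then |NL| = |L − N| = 65.39.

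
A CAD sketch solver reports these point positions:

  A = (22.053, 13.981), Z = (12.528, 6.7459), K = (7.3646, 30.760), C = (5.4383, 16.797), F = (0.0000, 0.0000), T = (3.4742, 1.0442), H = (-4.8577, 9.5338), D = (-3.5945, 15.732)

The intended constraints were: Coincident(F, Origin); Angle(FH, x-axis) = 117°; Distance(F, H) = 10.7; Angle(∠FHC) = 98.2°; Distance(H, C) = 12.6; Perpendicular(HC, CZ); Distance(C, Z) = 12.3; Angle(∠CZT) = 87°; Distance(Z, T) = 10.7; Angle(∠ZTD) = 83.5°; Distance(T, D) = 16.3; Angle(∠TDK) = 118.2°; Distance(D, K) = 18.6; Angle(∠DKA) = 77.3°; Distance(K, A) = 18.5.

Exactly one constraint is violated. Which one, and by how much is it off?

Distance(K, A) = 18.5 — off by 3.80.

F = (0.00, 0.00) ✓; FH at 117.0° ✓; |FH| = 10.70 ✓; ∠FHC = 98.20° ✓; |HC| = 12.60 ✓; ∠(HC, CZ) = 90.00° ✓; |CZ| = 12.30 ✓; ∠CZT = 87.00° ✓; |ZT| = 10.70 ✓; ∠ZTD = 83.50° ✓; |TD| = 16.30 ✓; ∠TDK = 118.2° ✓; |DK| = 18.60 ✓; ∠DKA = 77.30° ✓; |KA| = 22.30 ✗.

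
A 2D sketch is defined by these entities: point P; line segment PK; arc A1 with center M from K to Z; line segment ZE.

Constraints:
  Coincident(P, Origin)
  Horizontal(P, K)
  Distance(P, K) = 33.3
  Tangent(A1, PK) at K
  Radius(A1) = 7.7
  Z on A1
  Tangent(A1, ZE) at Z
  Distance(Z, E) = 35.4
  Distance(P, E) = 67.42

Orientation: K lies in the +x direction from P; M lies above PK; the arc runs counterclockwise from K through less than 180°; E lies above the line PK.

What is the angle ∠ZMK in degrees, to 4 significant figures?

58.80°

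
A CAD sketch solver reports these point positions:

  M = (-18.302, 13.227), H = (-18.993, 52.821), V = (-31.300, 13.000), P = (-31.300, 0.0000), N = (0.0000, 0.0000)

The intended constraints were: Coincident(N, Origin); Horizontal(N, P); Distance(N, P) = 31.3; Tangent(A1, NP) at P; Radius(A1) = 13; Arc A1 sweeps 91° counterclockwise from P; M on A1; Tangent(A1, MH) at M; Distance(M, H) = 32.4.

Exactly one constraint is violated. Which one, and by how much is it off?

Distance(M, H) = 32.4 — off by 7.20.

N = (0.00, 0.00) ✓; N.y = 0.00, P.y = 0.00 ✓; |NP| = 31.30 ✓; ∠(VP, PN) = 90.00° ✓; |VP| = 13.00 ✓; bearing(V→M) − bearing(V→P) = 91.00° ✓; |VM| = 13.00 ✓; ∠(VM, MH) = 90.00° ✓; |MH| = 39.60 ✗.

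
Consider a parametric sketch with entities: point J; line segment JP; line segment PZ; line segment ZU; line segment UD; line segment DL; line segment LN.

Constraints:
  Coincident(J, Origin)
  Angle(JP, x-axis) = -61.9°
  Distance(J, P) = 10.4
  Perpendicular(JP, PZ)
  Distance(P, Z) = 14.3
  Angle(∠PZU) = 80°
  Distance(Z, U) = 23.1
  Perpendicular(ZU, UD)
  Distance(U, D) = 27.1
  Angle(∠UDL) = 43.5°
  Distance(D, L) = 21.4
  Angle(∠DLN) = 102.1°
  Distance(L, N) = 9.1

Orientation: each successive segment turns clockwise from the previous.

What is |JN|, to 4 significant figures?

8.246

∠UDL = 43.5° gives DL at -118.4° from the x-axis; with |DL| = 21.4, L = (0.6881, -4.358). ∠DLN = 102.1° gives LN at 163.7° from the x-axis; with |LN| = 9.1, N = (-8.046, -1.804). Then |JN| = |N − J| = 8.246.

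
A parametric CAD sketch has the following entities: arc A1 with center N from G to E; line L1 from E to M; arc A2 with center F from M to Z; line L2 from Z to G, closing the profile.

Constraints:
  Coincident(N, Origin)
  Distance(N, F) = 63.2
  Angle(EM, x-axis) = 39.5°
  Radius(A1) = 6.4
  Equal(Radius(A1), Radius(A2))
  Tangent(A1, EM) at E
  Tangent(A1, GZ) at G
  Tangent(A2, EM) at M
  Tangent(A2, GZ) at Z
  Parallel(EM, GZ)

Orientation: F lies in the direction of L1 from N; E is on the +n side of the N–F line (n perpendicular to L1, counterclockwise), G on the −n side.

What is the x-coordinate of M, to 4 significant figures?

44.70

The slot axis is L1's direction at 39.5°, so u = (cos 39.5°, sin 39.5°) = (0.7716, 0.6361) and n = (−sin 39.5°, cos 39.5°) = (-0.6361, 0.7716). N is at the origin and F lies 63.2 along u from N, so F = 63.2·u = (48.77, 40.20). Tangency of A1 to both parallel lines with radius 6.4 puts E and G at N ± 6.4·n: E = (-4.071, 4.938), G = (4.071, -4.938). Equal radii place M and Z the same way about F: M = F + 6.4·n = (44.70, 45.14), Z = F − 6.4·n = (52.84, 35.26). So M.x = 44.70.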